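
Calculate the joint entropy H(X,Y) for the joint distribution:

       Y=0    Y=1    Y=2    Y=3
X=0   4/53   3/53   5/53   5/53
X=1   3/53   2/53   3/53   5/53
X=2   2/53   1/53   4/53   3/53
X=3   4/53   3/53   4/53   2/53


H(X,Y) = -Σ p(x,y) log₂ p(x,y)
  p(0,0)=4/53: -0.0755 × log₂(0.0755) = 0.2814
  p(0,1)=3/53: -0.0566 × log₂(0.0566) = 0.2345
  p(0,2)=5/53: -0.0943 × log₂(0.0943) = 0.3213
  p(0,3)=5/53: -0.0943 × log₂(0.0943) = 0.3213
  p(1,0)=3/53: -0.0566 × log₂(0.0566) = 0.2345
  p(1,1)=2/53: -0.0377 × log₂(0.0377) = 0.1784
  p(1,2)=3/53: -0.0566 × log₂(0.0566) = 0.2345
  p(1,3)=5/53: -0.0943 × log₂(0.0943) = 0.3213
  p(2,0)=2/53: -0.0377 × log₂(0.0377) = 0.1784
  p(2,1)=1/53: -0.0189 × log₂(0.0189) = 0.1081
  p(2,2)=4/53: -0.0755 × log₂(0.0755) = 0.2814
  p(2,3)=3/53: -0.0566 × log₂(0.0566) = 0.2345
  p(3,0)=4/53: -0.0755 × log₂(0.0755) = 0.2814
  p(3,1)=3/53: -0.0566 × log₂(0.0566) = 0.2345
  p(3,2)=4/53: -0.0755 × log₂(0.0755) = 0.2814
  p(3,3)=2/53: -0.0377 × log₂(0.0377) = 0.1784
H(X,Y) = 3.9052 bits


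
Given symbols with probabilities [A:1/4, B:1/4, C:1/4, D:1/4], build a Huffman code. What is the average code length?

Huffman tree construction:
Combine smallest probabilities repeatedly
Resulting codes:
  A: 00 (length 2)
  B: 01 (length 2)
  C: 10 (length 2)
  D: 11 (length 2)
Average length = Σ p(s) × length(s) = 2.0000 bits


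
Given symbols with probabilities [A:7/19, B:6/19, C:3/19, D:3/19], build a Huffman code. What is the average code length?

Huffman tree construction:
Combine smallest probabilities repeatedly
Resulting codes:
  A: 0 (length 1)
  B: 10 (length 2)
  C: 110 (length 3)
  D: 111 (length 3)
Average length = Σ p(s) × length(s) = 1.9474 bits


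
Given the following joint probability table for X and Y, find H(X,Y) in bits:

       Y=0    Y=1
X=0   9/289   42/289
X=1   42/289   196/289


H(X,Y) = -Σ p(x,y) log₂ p(x,y)
  p(0,0)=9/289: -0.0311 × log₂(0.0311) = 0.1559
  p(0,1)=42/289: -0.1453 × log₂(0.1453) = 0.4044
  p(1,0)=42/289: -0.1453 × log₂(0.1453) = 0.4044
  p(1,1)=196/289: -0.6782 × log₂(0.6782) = 0.3799
H(X,Y) = 1.3446 bits


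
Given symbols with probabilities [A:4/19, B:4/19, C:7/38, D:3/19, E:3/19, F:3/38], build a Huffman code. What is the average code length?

Huffman tree construction:
Combine smallest probabilities repeatedly
Resulting codes:
  A: 00 (length 2)
  B: 01 (length 2)
  C: 111 (length 3)
  D: 101 (length 3)
  E: 110 (length 3)
  F: 100 (length 3)
Average length = Σ p(s) × length(s) = 2.5789 bits


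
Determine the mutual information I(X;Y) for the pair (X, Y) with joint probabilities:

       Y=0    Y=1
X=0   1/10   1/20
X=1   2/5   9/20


H(X) = 0.6098, H(Y) = 1.0000, H(X,Y) = 1.5955
I(X;Y) = H(X) + H(Y) - H(X,Y) = 0.0144 bits


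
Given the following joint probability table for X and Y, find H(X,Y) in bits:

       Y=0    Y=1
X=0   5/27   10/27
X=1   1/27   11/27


H(X,Y) = -Σ p(x,y) log₂ p(x,y)
  p(0,0)=5/27: -0.1852 × log₂(0.1852) = 0.4505
  p(0,1)=10/27: -0.3704 × log₂(0.3704) = 0.5307
  p(1,0)=1/27: -0.0370 × log₂(0.0370) = 0.1761
  p(1,1)=11/27: -0.4074 × log₂(0.4074) = 0.5278
H(X,Y) = 1.6852 bits


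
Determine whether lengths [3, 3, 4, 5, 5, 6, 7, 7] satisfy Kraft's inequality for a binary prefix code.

Kraft inequality: Σ 2^(-l_i) ≤ 1 for prefix-free code
Calculating: 2^(-3) + 2^(-3) + 2^(-4) + 2^(-5) + 2^(-5) + 2^(-6) + 2^(-7) + 2^(-7)
= 0.125 + 0.125 + 0.0625 + 0.03125 + 0.03125 + 0.015625 + 0.0078125 + 0.0078125
= 0.4062
Since 0.4062 ≤ 1, prefix-free code exists


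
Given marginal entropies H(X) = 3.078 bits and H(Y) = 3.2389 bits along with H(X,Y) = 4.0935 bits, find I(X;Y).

I(X;Y) = H(X) + H(Y) - H(X,Y)
I(X;Y) = 3.078 + 3.2389 - 4.0935 = 2.2234 bits


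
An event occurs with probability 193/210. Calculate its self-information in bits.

Information content I(x) = -log₂(p(x))
I = -log₂(193/210) = -log₂(0.9190)
I = 0.1218 bits


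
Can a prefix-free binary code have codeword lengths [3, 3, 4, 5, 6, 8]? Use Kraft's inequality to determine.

Kraft inequality: Σ 2^(-l_i) ≤ 1 for prefix-free code
Calculating: 2^(-3) + 2^(-3) + 2^(-4) + 2^(-5) + 2^(-6) + 2^(-8)
= 0.125 + 0.125 + 0.0625 + 0.03125 + 0.015625 + 0.00390625
= 0.3633
Since 0.3633 ≤ 1, prefix-free code exists


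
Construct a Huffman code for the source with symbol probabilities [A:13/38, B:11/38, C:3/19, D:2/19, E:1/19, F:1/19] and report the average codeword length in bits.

Huffman tree construction:
Combine smallest probabilities repeatedly
Resulting codes:
  A: 11 (length 2)
  B: 10 (length 2)
  C: 00 (length 2)
  D: 010 (length 3)
  E: 0110 (length 4)
  F: 0111 (length 4)
Average length = Σ p(s) × length(s) = 2.3158 bits


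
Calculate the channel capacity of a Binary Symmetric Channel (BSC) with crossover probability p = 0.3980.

For BSC with error probability p:
C = 1 - H(p) where H(p) is binary entropy
H(0.3980) = -0.3980 × log₂(0.3980) - 0.6020 × log₂(0.6020)
H(p) = 0.9698
C = 1 - 0.9698 = 0.0302 bits/use


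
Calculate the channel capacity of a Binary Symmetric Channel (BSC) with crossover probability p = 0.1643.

For BSC with error probability p:
C = 1 - H(p) where H(p) is binary entropy
H(0.1643) = -0.1643 × log₂(0.1643) - 0.8357 × log₂(0.8357)
H(p) = 0.6445
C = 1 - 0.6445 = 0.3555 bits/use


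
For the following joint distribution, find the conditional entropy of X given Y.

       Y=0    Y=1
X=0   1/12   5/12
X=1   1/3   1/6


H(X|Y) = Σ_y p(y) H(X|Y=y)
  p(Y=0) = 5/12, H(X|Y=0) = 0.7219
  p(Y=1) = 7/12, H(X|Y=1) = 0.8631
H(X|Y) = 0.4167×0.7219 + 0.5833×0.8631 = 0.8043 bits


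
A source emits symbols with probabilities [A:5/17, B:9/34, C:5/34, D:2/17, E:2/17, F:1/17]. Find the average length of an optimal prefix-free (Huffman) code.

Huffman tree construction:
Combine smallest probabilities repeatedly
Resulting codes:
  A: 11 (length 2)
  B: 01 (length 2)
  C: 101 (length 3)
  D: 001 (length 3)
  E: 100 (length 3)
  F: 000 (length 3)
Average length = Σ p(s) × length(s) = 2.4412 bits


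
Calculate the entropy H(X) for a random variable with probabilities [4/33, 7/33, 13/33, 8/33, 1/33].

H(X) = -Σ p(x) log₂ p(x)
  -4/33 × log₂(4/33) = 0.3690
  -7/33 × log₂(7/33) = 0.4745
  -13/33 × log₂(13/33) = 0.5294
  -8/33 × log₂(8/33) = 0.4956
  -1/33 × log₂(1/33) = 0.1529
H(X) = 2.0214 bits


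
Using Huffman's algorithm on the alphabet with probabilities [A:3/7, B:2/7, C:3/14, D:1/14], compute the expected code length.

Huffman tree construction:
Combine smallest probabilities repeatedly
Resulting codes:
  A: 0 (length 1)
  B: 10 (length 2)
  C: 111 (length 3)
  D: 110 (length 3)
Average length = Σ p(s) × length(s) = 1.8571 bits


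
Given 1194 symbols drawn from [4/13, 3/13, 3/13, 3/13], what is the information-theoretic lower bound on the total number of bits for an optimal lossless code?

Entropy H = 1.9878 bits/symbol
Minimum bits = H × n = 1.9878 × 1194
= 2373.40 bits


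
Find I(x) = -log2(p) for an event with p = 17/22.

Information content I(x) = -log₂(p(x))
I = -log₂(17/22) = -log₂(0.7727)
I = 0.3720 bits


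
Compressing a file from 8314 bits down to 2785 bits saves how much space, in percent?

Space savings = (1 - Compressed/Original) × 100%
= (1 - 2785/8314) × 100%
= 66.50%


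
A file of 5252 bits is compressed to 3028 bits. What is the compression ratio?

Compression ratio = Original / Compressed
= 5252 / 3028 = 1.73:1


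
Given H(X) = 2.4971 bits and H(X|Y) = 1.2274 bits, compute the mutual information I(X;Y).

I(X;Y) = H(X) - H(X|Y)
I(X;Y) = 2.4971 - 1.2274 = 1.2697 bits


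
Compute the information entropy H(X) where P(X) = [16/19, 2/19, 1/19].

H(X) = -Σ p(x) log₂ p(x)
  -16/19 × log₂(16/19) = 0.2088
  -2/19 × log₂(2/19) = 0.3419
  -1/19 × log₂(1/19) = 0.2236
H(X) = 0.7742 bits


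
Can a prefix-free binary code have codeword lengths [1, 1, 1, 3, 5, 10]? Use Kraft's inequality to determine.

Kraft inequality: Σ 2^(-l_i) ≤ 1 for prefix-free code
Calculating: 2^(-1) + 2^(-1) + 2^(-1) + 2^(-3) + 2^(-5) + 2^(-10)
= 0.5 + 0.5 + 0.5 + 0.125 + 0.03125 + 0.0009765625
= 1.6572
Since 1.6572 > 1, prefix-free code does not exist


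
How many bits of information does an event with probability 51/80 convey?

Information content I(x) = -log₂(p(x))
I = -log₂(51/80) = -log₂(0.6375)
I = 0.6495 bits


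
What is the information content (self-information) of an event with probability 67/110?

Information content I(x) = -log₂(p(x))
I = -log₂(67/110) = -log₂(0.6091)
I = 0.7153 bits


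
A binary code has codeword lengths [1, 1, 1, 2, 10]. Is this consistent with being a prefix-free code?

Kraft inequality: Σ 2^(-l_i) ≤ 1 for prefix-free code
Calculating: 2^(-1) + 2^(-1) + 2^(-1) + 2^(-2) + 2^(-10)
= 0.5 + 0.5 + 0.5 + 0.25 + 0.0009765625
= 1.7510
Since 1.7510 > 1, prefix-free code does not exist


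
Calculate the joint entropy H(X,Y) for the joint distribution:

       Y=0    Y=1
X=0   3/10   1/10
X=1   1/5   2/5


H(X,Y) = -Σ p(x,y) log₂ p(x,y)
  p(0,0)=3/10: -0.3000 × log₂(0.3000) = 0.5211
  p(0,1)=1/10: -0.1000 × log₂(0.1000) = 0.3322
  p(1,0)=1/5: -0.2000 × log₂(0.2000) = 0.4644
  p(1,1)=2/5: -0.4000 × log₂(0.4000) = 0.5288
H(X,Y) = 1.8464 bits


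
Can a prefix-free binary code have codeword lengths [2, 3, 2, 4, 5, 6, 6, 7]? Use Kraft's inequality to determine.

Kraft inequality: Σ 2^(-l_i) ≤ 1 for prefix-free code
Calculating: 2^(-2) + 2^(-3) + 2^(-2) + 2^(-4) + 2^(-5) + 2^(-6) + 2^(-6) + 2^(-7)
= 0.25 + 0.125 + 0.25 + 0.0625 + 0.03125 + 0.015625 + 0.015625 + 0.0078125
= 0.7578
Since 0.7578 ≤ 1, prefix-free code exists


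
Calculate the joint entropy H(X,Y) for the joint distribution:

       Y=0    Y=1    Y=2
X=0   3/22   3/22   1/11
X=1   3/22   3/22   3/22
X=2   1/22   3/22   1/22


H(X,Y) = -Σ p(x,y) log₂ p(x,y)
  p(0,0)=3/22: -0.1364 × log₂(0.1364) = 0.3920
  p(0,1)=3/22: -0.1364 × log₂(0.1364) = 0.3920
  p(0,2)=1/11: -0.0909 × log₂(0.0909) = 0.3145
  p(1,0)=3/22: -0.1364 × log₂(0.1364) = 0.3920
  p(1,1)=3/22: -0.1364 × log₂(0.1364) = 0.3920
  p(1,2)=3/22: -0.1364 × log₂(0.1364) = 0.3920
  p(2,0)=1/22: -0.0455 × log₂(0.0455) = 0.2027
  p(2,1)=3/22: -0.1364 × log₂(0.1364) = 0.3920
  p(2,2)=1/22: -0.0455 × log₂(0.0455) = 0.2027
H(X,Y) = 3.0717 bits


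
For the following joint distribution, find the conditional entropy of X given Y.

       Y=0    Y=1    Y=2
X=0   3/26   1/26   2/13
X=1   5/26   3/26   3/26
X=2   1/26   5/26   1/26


H(X|Y) = Σ_y p(y) H(X|Y=y)
  p(Y=0) = 9/26, H(X|Y=0) = 1.3516
  p(Y=1) = 9/26, H(X|Y=1) = 1.3516
  p(Y=2) = 4/13, H(X|Y=2) = 1.4056
H(X|Y) = 0.3462×1.3516 + 0.3462×1.3516 + 0.3077×1.4056 = 1.3683 bits


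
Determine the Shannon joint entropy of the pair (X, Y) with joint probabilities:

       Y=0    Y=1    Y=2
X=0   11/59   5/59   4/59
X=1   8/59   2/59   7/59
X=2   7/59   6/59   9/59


H(X,Y) = -Σ p(x,y) log₂ p(x,y)
  p(0,0)=11/59: -0.1864 × log₂(0.1864) = 0.4518
  p(0,1)=5/59: -0.0847 × log₂(0.0847) = 0.3018
  p(0,2)=4/59: -0.0678 × log₂(0.0678) = 0.2632
  p(1,0)=8/59: -0.1356 × log₂(0.1356) = 0.3909
  p(1,1)=2/59: -0.0339 × log₂(0.0339) = 0.1655
  p(1,2)=7/59: -0.1186 × log₂(0.1186) = 0.3649
  p(2,0)=7/59: -0.1186 × log₂(0.1186) = 0.3649
  p(2,1)=6/59: -0.1017 × log₂(0.1017) = 0.3354
  p(2,2)=9/59: -0.1525 × log₂(0.1525) = 0.4138
H(X,Y) = 3.0520 bits


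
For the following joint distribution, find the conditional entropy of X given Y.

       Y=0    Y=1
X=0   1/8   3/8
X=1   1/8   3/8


H(X|Y) = Σ_y p(y) H(X|Y=y)
  p(Y=0) = 1/4, H(X|Y=0) = 1.0000
  p(Y=1) = 3/4, H(X|Y=1) = 1.0000
H(X|Y) = 0.2500×1.0000 + 0.7500×1.0000 = 1.0000 bits


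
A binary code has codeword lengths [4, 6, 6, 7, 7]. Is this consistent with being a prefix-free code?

Kraft inequality: Σ 2^(-l_i) ≤ 1 for prefix-free code
Calculating: 2^(-4) + 2^(-6) + 2^(-6) + 2^(-7) + 2^(-7)
= 0.0625 + 0.015625 + 0.015625 + 0.0078125 + 0.0078125
= 0.1094
Since 0.1094 ≤ 1, prefix-free code exists


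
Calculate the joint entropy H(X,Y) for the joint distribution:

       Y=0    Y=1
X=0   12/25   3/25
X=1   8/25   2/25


H(X,Y) = -Σ p(x,y) log₂ p(x,y)
  p(0,0)=12/25: -0.4800 × log₂(0.4800) = 0.5083
  p(0,1)=3/25: -0.1200 × log₂(0.1200) = 0.3671
  p(1,0)=8/25: -0.3200 × log₂(0.3200) = 0.5260
  p(1,1)=2/25: -0.0800 × log₂(0.0800) = 0.2915
H(X,Y) = 1.6929 bits


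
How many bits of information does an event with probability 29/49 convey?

Information content I(x) = -log₂(p(x))
I = -log₂(29/49) = -log₂(0.5918)
I = 0.7567 bits


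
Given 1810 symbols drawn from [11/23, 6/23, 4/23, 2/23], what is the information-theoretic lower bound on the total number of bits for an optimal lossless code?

Entropy H = 1.7599 bits/symbol
Minimum bits = H × n = 1.7599 × 1810
= 3185.47 bits


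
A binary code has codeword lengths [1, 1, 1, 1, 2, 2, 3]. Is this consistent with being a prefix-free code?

Kraft inequality: Σ 2^(-l_i) ≤ 1 for prefix-free code
Calculating: 2^(-1) + 2^(-1) + 2^(-1) + 2^(-1) + 2^(-2) + 2^(-2) + 2^(-3)
= 0.5 + 0.5 + 0.5 + 0.5 + 0.25 + 0.25 + 0.125
= 2.6250
Since 2.6250 > 1, prefix-free code does not exist


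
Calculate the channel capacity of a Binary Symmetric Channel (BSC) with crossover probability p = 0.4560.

For BSC with error probability p:
C = 1 - H(p) where H(p) is binary entropy
H(0.4560) = -0.4560 × log₂(0.4560) - 0.5440 × log₂(0.5440)
H(p) = 0.9944
C = 1 - 0.9944 = 0.0056 bits/use


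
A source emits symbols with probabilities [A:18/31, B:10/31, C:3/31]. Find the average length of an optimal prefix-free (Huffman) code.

Huffman tree construction:
Combine smallest probabilities repeatedly
Resulting codes:
  A: 1 (length 1)
  B: 01 (length 2)
  C: 00 (length 2)
Average length = Σ p(s) × length(s) = 1.4194 bits


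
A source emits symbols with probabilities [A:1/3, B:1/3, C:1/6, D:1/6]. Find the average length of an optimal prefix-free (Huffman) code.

Huffman tree construction:
Combine smallest probabilities repeatedly
Resulting codes:
  A: 10 (length 2)
  B: 11 (length 2)
  C: 00 (length 2)
  D: 01 (length 2)
Average length = Σ p(s) × length(s) = 2.0000 bits


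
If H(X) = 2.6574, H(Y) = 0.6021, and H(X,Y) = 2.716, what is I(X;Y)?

I(X;Y) = H(X) + H(Y) - H(X,Y)
I(X;Y) = 2.6574 + 0.6021 - 2.716 = 0.5435 bits


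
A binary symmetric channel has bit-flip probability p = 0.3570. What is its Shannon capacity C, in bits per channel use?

For BSC with error probability p:
C = 1 - H(p) where H(p) is binary entropy
H(0.3570) = -0.3570 × log₂(0.3570) - 0.6430 × log₂(0.6430)
H(p) = 0.9402
C = 1 - 0.9402 = 0.0598 bits/use


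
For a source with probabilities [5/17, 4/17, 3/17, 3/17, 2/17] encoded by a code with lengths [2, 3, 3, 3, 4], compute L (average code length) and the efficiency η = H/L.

Average length L = Σ p_i × l_i = 2.8235 bits
Entropy H = 2.2569 bits
Efficiency η = H/L × 100% = 79.93%


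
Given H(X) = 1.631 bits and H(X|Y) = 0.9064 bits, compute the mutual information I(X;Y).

I(X;Y) = H(X) - H(X|Y)
I(X;Y) = 1.631 - 0.9064 = 0.7246 bits


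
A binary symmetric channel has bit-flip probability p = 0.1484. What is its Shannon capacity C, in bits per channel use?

For BSC with error probability p:
C = 1 - H(p) where H(p) is binary entropy
H(0.1484) = -0.1484 × log₂(0.1484) - 0.8516 × log₂(0.8516)
H(p) = 0.6058
C = 1 - 0.6058 = 0.3942 bits/use


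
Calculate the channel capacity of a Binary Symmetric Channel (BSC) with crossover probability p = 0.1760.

For BSC with error probability p:
C = 1 - H(p) where H(p) is binary entropy
H(0.1760) = -0.1760 × log₂(0.1760) - 0.8240 × log₂(0.8240)
H(p) = 0.6712
C = 1 - 0.6712 = 0.3288 bits/use


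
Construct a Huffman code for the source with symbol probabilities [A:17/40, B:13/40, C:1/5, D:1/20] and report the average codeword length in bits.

Huffman tree construction:
Combine smallest probabilities repeatedly
Resulting codes:
  A: 0 (length 1)
  B: 11 (length 2)
  C: 101 (length 3)
  D: 100 (length 3)
Average length = Σ p(s) × length(s) = 1.8250 bits


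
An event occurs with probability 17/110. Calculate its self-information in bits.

Information content I(x) = -log₂(p(x))
I = -log₂(17/110) = -log₂(0.1545)
I = 2.6939 bits


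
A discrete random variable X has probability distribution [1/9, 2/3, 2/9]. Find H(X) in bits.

H(X) = -Σ p(x) log₂ p(x)
  -1/9 × log₂(1/9) = 0.3522
  -2/3 × log₂(2/3) = 0.3900
  -2/9 × log₂(2/9) = 0.4822
H(X) = 1.2244 bits


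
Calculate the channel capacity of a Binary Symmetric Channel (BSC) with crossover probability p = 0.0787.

For BSC with error probability p:
C = 1 - H(p) where H(p) is binary entropy
H(0.0787) = -0.0787 × log₂(0.0787) - 0.9213 × log₂(0.9213)
H(p) = 0.3976
C = 1 - 0.3976 = 0.6024 bits/use


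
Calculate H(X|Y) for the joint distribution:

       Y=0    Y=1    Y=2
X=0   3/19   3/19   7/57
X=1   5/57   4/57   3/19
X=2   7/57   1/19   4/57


H(X|Y) = Σ_y p(y) H(X|Y=y)
  p(Y=0) = 7/19, H(X|Y=0) = 1.5452
  p(Y=1) = 16/57, H(X|Y=1) = 1.4197
  p(Y=2) = 20/57, H(X|Y=2) = 1.5129
H(X|Y) = 0.3684×1.5452 + 0.2807×1.4197 + 0.3509×1.5129 = 1.4986 bits


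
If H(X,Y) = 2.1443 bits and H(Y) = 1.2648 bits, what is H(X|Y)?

Chain rule: H(X,Y) = H(X|Y) + H(Y)
H(X|Y) = H(X,Y) - H(Y) = 2.1443 - 1.2648 = 0.8795 bits


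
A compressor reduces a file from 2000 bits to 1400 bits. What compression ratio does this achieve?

Compression ratio = Original / Compressed
= 2000 / 1400 = 1.43:1


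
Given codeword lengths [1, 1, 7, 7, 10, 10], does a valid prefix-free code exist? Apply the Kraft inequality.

Kraft inequality: Σ 2^(-l_i) ≤ 1 for prefix-free code
Calculating: 2^(-1) + 2^(-1) + 2^(-7) + 2^(-7) + 2^(-10) + 2^(-10)
= 0.5 + 0.5 + 0.0078125 + 0.0078125 + 0.0009765625 + 0.0009765625
= 1.0176
Since 1.0176 > 1, prefix-free code does not exist


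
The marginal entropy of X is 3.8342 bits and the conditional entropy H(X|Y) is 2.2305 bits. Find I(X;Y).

I(X;Y) = H(X) - H(X|Y)
I(X;Y) = 3.8342 - 2.2305 = 1.6037 bits


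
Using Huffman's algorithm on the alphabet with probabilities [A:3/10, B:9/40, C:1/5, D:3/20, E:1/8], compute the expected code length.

Huffman tree construction:
Combine smallest probabilities repeatedly
Resulting codes:
  A: 11 (length 2)
  B: 01 (length 2)
  C: 00 (length 2)
  D: 101 (length 3)
  E: 100 (length 3)
Average length = Σ p(s) × length(s) = 2.2750 bits


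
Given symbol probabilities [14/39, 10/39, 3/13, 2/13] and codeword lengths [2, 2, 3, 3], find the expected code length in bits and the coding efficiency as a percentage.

Average length L = Σ p_i × l_i = 2.3846 bits
Entropy H = 1.9377 bits
Efficiency η = H/L × 100% = 81.26%


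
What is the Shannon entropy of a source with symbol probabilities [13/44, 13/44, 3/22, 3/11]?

H(X) = -Σ p(x) log₂ p(x)
  -13/44 × log₂(13/44) = 0.5197
  -13/44 × log₂(13/44) = 0.5197
  -3/22 × log₂(3/22) = 0.3920
  -3/11 × log₂(3/11) = 0.5112
H(X) = 1.9426 bits


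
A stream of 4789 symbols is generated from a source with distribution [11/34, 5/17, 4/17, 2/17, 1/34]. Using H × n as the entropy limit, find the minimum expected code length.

Entropy H = 2.0500 bits/symbol
Minimum bits = H × n = 2.0500 × 4789
= 9817.55 bits


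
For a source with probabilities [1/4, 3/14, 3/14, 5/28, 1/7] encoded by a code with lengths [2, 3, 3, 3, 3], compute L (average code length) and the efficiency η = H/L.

Average length L = Σ p_i × l_i = 2.7500 bits
Entropy H = 2.2973 bits
Efficiency η = H/L × 100% = 83.54%


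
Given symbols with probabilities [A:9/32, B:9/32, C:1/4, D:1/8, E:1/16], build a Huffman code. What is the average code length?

Huffman tree construction:
Combine smallest probabilities repeatedly
Resulting codes:
  A: 10 (length 2)
  B: 11 (length 2)
  C: 01 (length 2)
  D: 001 (length 3)
  E: 000 (length 3)
Average length = Σ p(s) × length(s) = 2.1875 bits


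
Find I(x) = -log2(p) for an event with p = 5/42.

Information content I(x) = -log₂(p(x))
I = -log₂(5/42) = -log₂(0.1190)
I = 3.0704 bits


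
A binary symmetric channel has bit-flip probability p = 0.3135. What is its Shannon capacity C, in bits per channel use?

For BSC with error probability p:
C = 1 - H(p) where H(p) is binary entropy
H(0.3135) = -0.3135 × log₂(0.3135) - 0.6865 × log₂(0.6865)
H(p) = 0.8972
C = 1 - 0.8972 = 0.1028 bits/use


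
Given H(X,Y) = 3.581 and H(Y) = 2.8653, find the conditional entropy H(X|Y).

Chain rule: H(X,Y) = H(X|Y) + H(Y)
H(X|Y) = H(X,Y) - H(Y) = 3.581 - 2.8653 = 0.7157 bits


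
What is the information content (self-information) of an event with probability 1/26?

Information content I(x) = -log₂(p(x))
I = -log₂(1/26) = -log₂(0.0385)
I = 4.7004 bits


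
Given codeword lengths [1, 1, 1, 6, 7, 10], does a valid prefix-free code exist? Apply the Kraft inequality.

Kraft inequality: Σ 2^(-l_i) ≤ 1 for prefix-free code
Calculating: 2^(-1) + 2^(-1) + 2^(-1) + 2^(-6) + 2^(-7) + 2^(-10)
= 0.5 + 0.5 + 0.5 + 0.015625 + 0.0078125 + 0.0009765625
= 1.5244
Since 1.5244 > 1, prefix-free code does not exist


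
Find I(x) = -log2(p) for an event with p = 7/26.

Information content I(x) = -log₂(p(x))
I = -log₂(7/26) = -log₂(0.2692)
I = 1.8931 bits


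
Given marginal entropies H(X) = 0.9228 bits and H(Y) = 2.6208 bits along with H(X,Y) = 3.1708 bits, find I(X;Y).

I(X;Y) = H(X) + H(Y) - H(X,Y)
I(X;Y) = 0.9228 + 2.6208 - 3.1708 = 0.3728 bits


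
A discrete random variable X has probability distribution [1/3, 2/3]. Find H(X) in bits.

H(X) = -Σ p(x) log₂ p(x)
  -1/3 × log₂(1/3) = 0.5283
  -2/3 × log₂(2/3) = 0.3900
H(X) = 0.9183 bits


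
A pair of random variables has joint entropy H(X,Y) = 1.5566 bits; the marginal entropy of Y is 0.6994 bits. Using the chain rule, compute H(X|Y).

Chain rule: H(X,Y) = H(X|Y) + H(Y)
H(X|Y) = H(X,Y) - H(Y) = 1.5566 - 0.6994 = 0.8572 bits


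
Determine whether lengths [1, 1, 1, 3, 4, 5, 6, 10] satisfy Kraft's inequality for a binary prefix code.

Kraft inequality: Σ 2^(-l_i) ≤ 1 for prefix-free code
Calculating: 2^(-1) + 2^(-1) + 2^(-1) + 2^(-3) + 2^(-4) + 2^(-5) + 2^(-6) + 2^(-10)
= 0.5 + 0.5 + 0.5 + 0.125 + 0.0625 + 0.03125 + 0.015625 + 0.0009765625
= 1.7354
Since 1.7354 > 1, prefix-free code does not exist


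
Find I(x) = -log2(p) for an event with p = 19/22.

Information content I(x) = -log₂(p(x))
I = -log₂(19/22) = -log₂(0.8636)
I = 0.2115 bits


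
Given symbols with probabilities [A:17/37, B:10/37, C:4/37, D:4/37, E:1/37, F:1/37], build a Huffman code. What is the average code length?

Huffman tree construction:
Combine smallest probabilities repeatedly
Resulting codes:
  A: 0 (length 1)
  B: 10 (length 2)
  C: 1111 (length 4)
  D: 110 (length 3)
  E: 11100 (length 5)
  F: 11101 (length 5)
Average length = Σ p(s) × length(s) = 2.0270 bits


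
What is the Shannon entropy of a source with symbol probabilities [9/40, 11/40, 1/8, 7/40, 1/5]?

H(X) = -Σ p(x) log₂ p(x)
  -9/40 × log₂(9/40) = 0.4842
  -11/40 × log₂(11/40) = 0.5122
  -1/8 × log₂(1/8) = 0.3750
  -7/40 × log₂(7/40) = 0.4401
  -1/5 × log₂(1/5) = 0.4644
H(X) = 2.2758 bits


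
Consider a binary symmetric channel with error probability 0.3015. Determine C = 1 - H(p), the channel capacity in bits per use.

For BSC with error probability p:
C = 1 - H(p) where H(p) is binary entropy
H(0.3015) = -0.3015 × log₂(0.3015) - 0.6985 × log₂(0.6985)
H(p) = 0.8831
C = 1 - 0.8831 = 0.1169 bits/use


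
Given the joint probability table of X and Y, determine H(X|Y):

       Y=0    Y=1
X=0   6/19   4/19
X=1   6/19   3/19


H(X|Y) = Σ_y p(y) H(X|Y=y)
  p(Y=0) = 12/19, H(X|Y=0) = 1.0000
  p(Y=1) = 7/19, H(X|Y=1) = 0.9852
H(X|Y) = 0.6316×1.0000 + 0.3684×0.9852 = 0.9946 bits


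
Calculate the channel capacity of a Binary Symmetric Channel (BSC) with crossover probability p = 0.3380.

For BSC with error probability p:
C = 1 - H(p) where H(p) is binary entropy
H(0.3380) = -0.3380 × log₂(0.3380) - 0.6620 × log₂(0.6620)
H(p) = 0.9229
C = 1 - 0.9229 = 0.0771 bits/use


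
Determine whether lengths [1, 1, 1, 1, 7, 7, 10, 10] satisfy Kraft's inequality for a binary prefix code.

Kraft inequality: Σ 2^(-l_i) ≤ 1 for prefix-free code
Calculating: 2^(-1) + 2^(-1) + 2^(-1) + 2^(-1) + 2^(-7) + 2^(-7) + 2^(-10) + 2^(-10)
= 0.5 + 0.5 + 0.5 + 0.5 + 0.0078125 + 0.0078125 + 0.0009765625 + 0.0009765625
= 2.0176
Since 2.0176 > 1, prefix-free code does not exist


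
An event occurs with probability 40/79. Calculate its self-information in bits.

Information content I(x) = -log₂(p(x))
I = -log₂(40/79) = -log₂(0.5063)
I = 0.9819 bits


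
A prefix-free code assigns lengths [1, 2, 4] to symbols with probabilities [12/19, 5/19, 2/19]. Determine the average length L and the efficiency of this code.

Average length L = Σ p_i × l_i = 1.5789 bits
Entropy H = 1.2674 bits
Efficiency η = H/L × 100% = 80.27%


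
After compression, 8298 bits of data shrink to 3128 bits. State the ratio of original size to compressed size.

Compression ratio = Original / Compressed
= 8298 / 3128 = 2.65:1


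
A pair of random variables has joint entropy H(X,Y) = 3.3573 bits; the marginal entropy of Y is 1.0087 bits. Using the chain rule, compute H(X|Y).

Chain rule: H(X,Y) = H(X|Y) + H(Y)
H(X|Y) = H(X,Y) - H(Y) = 3.3573 - 1.0087 = 2.3486 bits


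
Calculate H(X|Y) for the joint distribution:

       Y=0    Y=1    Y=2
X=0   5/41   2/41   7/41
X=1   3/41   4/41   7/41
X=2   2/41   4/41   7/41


H(X|Y) = Σ_y p(y) H(X|Y=y)
  p(Y=0) = 10/41, H(X|Y=0) = 1.4855
  p(Y=1) = 10/41, H(X|Y=1) = 1.5219
  p(Y=2) = 21/41, H(X|Y=2) = 1.5850
H(X|Y) = 0.2439×1.4855 + 0.2439×1.5219 + 0.5122×1.5850 = 1.5453 bits


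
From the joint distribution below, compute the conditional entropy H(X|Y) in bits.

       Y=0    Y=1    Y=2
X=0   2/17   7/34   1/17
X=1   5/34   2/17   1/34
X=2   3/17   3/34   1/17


H(X|Y) = Σ_y p(y) H(X|Y=y)
  p(Y=0) = 15/34, H(X|Y=0) = 1.5656
  p(Y=1) = 7/17, H(X|Y=1) = 1.4926
  p(Y=2) = 5/34, H(X|Y=2) = 1.5219
H(X|Y) = 0.4412×1.5656 + 0.4118×1.4926 + 0.1471×1.5219 = 1.5291 bits


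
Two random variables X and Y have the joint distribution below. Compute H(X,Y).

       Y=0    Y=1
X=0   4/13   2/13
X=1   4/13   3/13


H(X,Y) = -Σ p(x,y) log₂ p(x,y)
  p(0,0)=4/13: -0.3077 × log₂(0.3077) = 0.5232
  p(0,1)=2/13: -0.1538 × log₂(0.1538) = 0.4155
  p(1,0)=4/13: -0.3077 × log₂(0.3077) = 0.5232
  p(1,1)=3/13: -0.2308 × log₂(0.2308) = 0.4882
H(X,Y) = 1.9501 bits


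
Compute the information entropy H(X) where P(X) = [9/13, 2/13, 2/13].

H(X) = -Σ p(x) log₂ p(x)
  -9/13 × log₂(9/13) = 0.3673
  -2/13 × log₂(2/13) = 0.4155
  -2/13 × log₂(2/13) = 0.4155
H(X) = 1.1982 bits


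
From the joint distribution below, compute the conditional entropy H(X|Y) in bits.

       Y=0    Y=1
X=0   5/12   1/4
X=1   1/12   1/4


H(X|Y) = Σ_y p(y) H(X|Y=y)
  p(Y=0) = 1/2, H(X|Y=0) = 0.6500
  p(Y=1) = 1/2, H(X|Y=1) = 1.0000
H(X|Y) = 0.5000×0.6500 + 0.5000×1.0000 = 0.8250 bits


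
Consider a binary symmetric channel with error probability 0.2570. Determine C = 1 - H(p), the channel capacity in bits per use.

For BSC with error probability p:
C = 1 - H(p) where H(p) is binary entropy
H(0.2570) = -0.2570 × log₂(0.2570) - 0.7430 × log₂(0.7430)
H(p) = 0.8222
C = 1 - 0.8222 = 0.1778 bits/use


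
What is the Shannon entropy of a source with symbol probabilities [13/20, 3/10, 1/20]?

H(X) = -Σ p(x) log₂ p(x)
  -13/20 × log₂(13/20) = 0.4040
  -3/10 × log₂(3/10) = 0.5211
  -1/20 × log₂(1/20) = 0.2161
H(X) = 1.1412 bits


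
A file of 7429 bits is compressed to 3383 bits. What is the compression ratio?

Compression ratio = Original / Compressed
= 7429 / 3383 = 2.20:1


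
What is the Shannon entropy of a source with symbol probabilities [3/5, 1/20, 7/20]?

H(X) = -Σ p(x) log₂ p(x)
  -3/5 × log₂(3/5) = 0.4422
  -1/20 × log₂(1/20) = 0.2161
  -7/20 × log₂(7/20) = 0.5301
H(X) = 1.1884 bits


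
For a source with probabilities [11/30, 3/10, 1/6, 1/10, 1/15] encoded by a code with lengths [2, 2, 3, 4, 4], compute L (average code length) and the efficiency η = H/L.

Average length L = Σ p_i × l_i = 2.5000 bits
Entropy H = 2.0753 bits
Efficiency η = H/L × 100% = 83.01%


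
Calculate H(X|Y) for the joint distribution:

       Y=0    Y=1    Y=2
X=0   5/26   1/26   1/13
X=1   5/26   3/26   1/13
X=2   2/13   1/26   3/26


H(X|Y) = Σ_y p(y) H(X|Y=y)
  p(Y=0) = 7/13, H(X|Y=0) = 1.5774
  p(Y=1) = 5/26, H(X|Y=1) = 1.3710
  p(Y=2) = 7/26, H(X|Y=2) = 1.5567
H(X|Y) = 0.5385×1.5774 + 0.1923×1.3710 + 0.2692×1.5567 = 1.5321 bits


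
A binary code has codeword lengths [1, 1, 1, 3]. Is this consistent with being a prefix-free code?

Kraft inequality: Σ 2^(-l_i) ≤ 1 for prefix-free code
Calculating: 2^(-1) + 2^(-1) + 2^(-1) + 2^(-3)
= 0.5 + 0.5 + 0.5 + 0.125
= 1.6250
Since 1.6250 > 1, prefix-free code does not exist


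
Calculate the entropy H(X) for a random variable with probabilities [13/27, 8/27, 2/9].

H(X) = -Σ p(x) log₂ p(x)
  -13/27 × log₂(13/27) = 0.5077
  -8/27 × log₂(8/27) = 0.5200
  -2/9 × log₂(2/9) = 0.4822
H(X) = 1.5099 bits


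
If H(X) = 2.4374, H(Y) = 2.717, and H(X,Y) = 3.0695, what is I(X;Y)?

I(X;Y) = H(X) + H(Y) - H(X,Y)
I(X;Y) = 2.4374 + 2.717 - 3.0695 = 2.0849 bits


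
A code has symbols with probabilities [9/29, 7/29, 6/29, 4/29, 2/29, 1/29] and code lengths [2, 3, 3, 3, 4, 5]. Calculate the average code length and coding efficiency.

Average length L = Σ p_i × l_i = 2.8276 bits
Entropy H = 2.3169 bits
Efficiency η = H/L × 100% = 81.94%


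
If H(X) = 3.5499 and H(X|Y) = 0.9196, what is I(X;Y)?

I(X;Y) = H(X) - H(X|Y)
I(X;Y) = 3.5499 - 0.9196 = 2.6303 bits


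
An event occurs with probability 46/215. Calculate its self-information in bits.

Information content I(x) = -log₂(p(x))
I = -log₂(46/215) = -log₂(0.2140)
I = 2.2246 bits


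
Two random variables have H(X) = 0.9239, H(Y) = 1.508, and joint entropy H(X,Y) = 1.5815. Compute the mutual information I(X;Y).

I(X;Y) = H(X) + H(Y) - H(X,Y)
I(X;Y) = 0.9239 + 1.508 - 1.5815 = 0.8504 bits


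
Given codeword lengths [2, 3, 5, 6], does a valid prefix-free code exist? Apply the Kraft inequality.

Kraft inequality: Σ 2^(-l_i) ≤ 1 for prefix-free code
Calculating: 2^(-2) + 2^(-3) + 2^(-5) + 2^(-6)
= 0.25 + 0.125 + 0.03125 + 0.015625
= 0.4219
Since 0.4219 ≤ 1, prefix-free code exists


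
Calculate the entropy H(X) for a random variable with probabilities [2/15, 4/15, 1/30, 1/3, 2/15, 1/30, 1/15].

H(X) = -Σ p(x) log₂ p(x)
  -2/15 × log₂(2/15) = 0.3876
  -4/15 × log₂(4/15) = 0.5085
  -1/30 × log₂(1/30) = 0.1636
  -1/3 × log₂(1/3) = 0.5283
  -2/15 × log₂(2/15) = 0.3876
  -1/30 × log₂(1/30) = 0.1636
  -1/15 × log₂(1/15) = 0.2605
H(X) = 2.3996 bits


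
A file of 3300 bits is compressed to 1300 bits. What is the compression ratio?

Compression ratio = Original / Compressed
= 3300 / 1300 = 2.54:1


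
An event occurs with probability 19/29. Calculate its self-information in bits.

Information content I(x) = -log₂(p(x))
I = -log₂(19/29) = -log₂(0.6552)
I = 0.6101 bits


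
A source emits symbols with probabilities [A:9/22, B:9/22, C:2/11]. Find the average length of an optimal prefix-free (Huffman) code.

Huffman tree construction:
Combine smallest probabilities repeatedly
Resulting codes:
  A: 11 (length 2)
  B: 0 (length 1)
  C: 10 (length 2)
Average length = Σ p(s) × length(s) = 1.5909 bits


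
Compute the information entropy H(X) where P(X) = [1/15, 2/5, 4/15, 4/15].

H(X) = -Σ p(x) log₂ p(x)
  -1/15 × log₂(1/15) = 0.2605
  -2/5 × log₂(2/5) = 0.5288
  -4/15 × log₂(4/15) = 0.5085
  -4/15 × log₂(4/15) = 0.5085
H(X) = 1.8062 bits


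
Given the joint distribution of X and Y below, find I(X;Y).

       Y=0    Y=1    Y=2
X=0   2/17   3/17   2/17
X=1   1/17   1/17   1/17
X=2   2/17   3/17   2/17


H(X) = 1.4958, H(Y) = 1.5657, H(X,Y) = 3.0575
I(X;Y) = H(X) + H(Y) - H(X,Y) = 0.0040 bits


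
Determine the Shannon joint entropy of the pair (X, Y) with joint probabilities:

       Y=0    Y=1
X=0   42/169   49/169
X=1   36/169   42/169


H(X,Y) = -Σ p(x,y) log₂ p(x,y)
  p(0,0)=42/169: -0.2485 × log₂(0.2485) = 0.4992
  p(0,1)=49/169: -0.2899 × log₂(0.2899) = 0.5179
  p(1,0)=36/169: -0.2130 × log₂(0.2130) = 0.4752
  p(1,1)=42/169: -0.2485 × log₂(0.2485) = 0.4992
H(X,Y) = 1.9915 bits


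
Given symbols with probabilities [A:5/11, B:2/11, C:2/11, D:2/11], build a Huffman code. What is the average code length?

Huffman tree construction:
Combine smallest probabilities repeatedly
Resulting codes:
  A: 0 (length 1)
  B: 110 (length 3)
  C: 111 (length 3)
  D: 10 (length 2)
Average length = Σ p(s) × length(s) = 1.9091 bits


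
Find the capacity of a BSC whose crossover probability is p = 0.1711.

For BSC with error probability p:
C = 1 - H(p) where H(p) is binary entropy
H(0.1711) = -0.1711 × log₂(0.1711) - 0.8289 × log₂(0.8289)
H(p) = 0.6602
C = 1 - 0.6602 = 0.3398 bits/use


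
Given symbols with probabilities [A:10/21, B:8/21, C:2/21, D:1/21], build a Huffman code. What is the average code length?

Huffman tree construction:
Combine smallest probabilities repeatedly
Resulting codes:
  A: 0 (length 1)
  B: 11 (length 2)
  C: 101 (length 3)
  D: 100 (length 3)
Average length = Σ p(s) × length(s) = 1.6667 bits


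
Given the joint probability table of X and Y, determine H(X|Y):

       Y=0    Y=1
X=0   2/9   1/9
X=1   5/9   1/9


H(X|Y) = Σ_y p(y) H(X|Y=y)
  p(Y=0) = 7/9, H(X|Y=0) = 0.8631
  p(Y=1) = 2/9, H(X|Y=1) = 1.0000
H(X|Y) = 0.7778×0.8631 + 0.2222×1.0000 = 0.8935 bits


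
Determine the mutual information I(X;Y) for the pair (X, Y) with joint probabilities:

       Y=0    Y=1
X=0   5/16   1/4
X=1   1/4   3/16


H(X) = 0.9887, H(Y) = 0.9887, H(X,Y) = 1.9772
I(X;Y) = H(X) + H(Y) - H(X,Y) = 0.0002 bits


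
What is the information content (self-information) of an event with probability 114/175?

Information content I(x) = -log₂(p(x))
I = -log₂(114/175) = -log₂(0.6514)
I = 0.6183 bits


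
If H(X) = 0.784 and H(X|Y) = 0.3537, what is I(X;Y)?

I(X;Y) = H(X) - H(X|Y)
I(X;Y) = 0.784 - 0.3537 = 0.4303 bits


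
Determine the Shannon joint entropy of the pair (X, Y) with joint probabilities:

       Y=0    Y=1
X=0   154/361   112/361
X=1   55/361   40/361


H(X,Y) = -Σ p(x,y) log₂ p(x,y)
  p(0,0)=154/361: -0.4266 × log₂(0.4266) = 0.5243
  p(0,1)=112/361: -0.3102 × log₂(0.3102) = 0.5239
  p(1,0)=55/361: -0.1524 × log₂(0.1524) = 0.4136
  p(1,1)=40/361: -0.1108 × log₂(0.1108) = 0.3517
H(X,Y) = 1.8134 bits


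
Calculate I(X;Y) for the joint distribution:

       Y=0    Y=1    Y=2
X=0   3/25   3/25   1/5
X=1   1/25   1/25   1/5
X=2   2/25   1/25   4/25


H(X) = 1.5496, H(Y) = 1.4270, H(X,Y) = 2.9347
I(X;Y) = H(X) + H(Y) - H(X,Y) = 0.0419 bits


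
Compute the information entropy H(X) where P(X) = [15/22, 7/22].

H(X) = -Σ p(x) log₂ p(x)
  -15/22 × log₂(15/22) = 0.3767
  -7/22 × log₂(7/22) = 0.5257
H(X) = 0.9024 bits


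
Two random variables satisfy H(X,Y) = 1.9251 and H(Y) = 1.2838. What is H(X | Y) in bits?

Chain rule: H(X,Y) = H(X|Y) + H(Y)
H(X|Y) = H(X,Y) - H(Y) = 1.9251 - 1.2838 = 0.6413 bits


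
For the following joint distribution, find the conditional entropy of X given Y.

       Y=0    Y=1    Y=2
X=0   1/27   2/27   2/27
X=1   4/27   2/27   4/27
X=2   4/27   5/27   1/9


H(X|Y) = Σ_y p(y) H(X|Y=y)
  p(Y=0) = 1/3, H(X|Y=0) = 1.3921
  p(Y=1) = 1/3, H(X|Y=1) = 1.4355
  p(Y=2) = 1/3, H(X|Y=2) = 1.5305
H(X|Y) = 0.3333×1.3921 + 0.3333×1.4355 + 0.3333×1.5305 = 1.4527 bits


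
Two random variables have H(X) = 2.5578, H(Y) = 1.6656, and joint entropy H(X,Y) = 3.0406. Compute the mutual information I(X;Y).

I(X;Y) = H(X) + H(Y) - H(X,Y)
I(X;Y) = 2.5578 + 1.6656 - 3.0406 = 1.1828 bits


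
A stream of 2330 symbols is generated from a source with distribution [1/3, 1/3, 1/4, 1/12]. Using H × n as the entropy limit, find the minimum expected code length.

Entropy H = 1.8554 bits/symbol
Minimum bits = H × n = 1.8554 × 2330
= 4323.06 bits


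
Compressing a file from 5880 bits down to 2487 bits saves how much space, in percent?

Space savings = (1 - Compressed/Original) × 100%
= (1 - 2487/5880) × 100%
= 57.70%


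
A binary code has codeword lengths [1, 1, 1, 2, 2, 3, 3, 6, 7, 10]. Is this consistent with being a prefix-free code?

Kraft inequality: Σ 2^(-l_i) ≤ 1 for prefix-free code
Calculating: 2^(-1) + 2^(-1) + 2^(-1) + 2^(-2) + 2^(-2) + 2^(-3) + 2^(-3) + 2^(-6) + 2^(-7) + 2^(-10)
= 0.5 + 0.5 + 0.5 + 0.25 + 0.25 + 0.125 + 0.125 + 0.015625 + 0.0078125 + 0.0009765625
= 2.2744
Since 2.2744 > 1, prefix-free code does not exist


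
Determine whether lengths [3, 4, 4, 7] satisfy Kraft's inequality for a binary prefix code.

Kraft inequality: Σ 2^(-l_i) ≤ 1 for prefix-free code
Calculating: 2^(-3) + 2^(-4) + 2^(-4) + 2^(-7)
= 0.125 + 0.0625 + 0.0625 + 0.0078125
= 0.2578
Since 0.2578 ≤ 1, prefix-free code exists


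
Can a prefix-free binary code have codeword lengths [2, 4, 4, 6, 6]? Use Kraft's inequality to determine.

Kraft inequality: Σ 2^(-l_i) ≤ 1 for prefix-free code
Calculating: 2^(-2) + 2^(-4) + 2^(-4) + 2^(-6) + 2^(-6)
= 0.25 + 0.0625 + 0.0625 + 0.015625 + 0.015625
= 0.4062
Since 0.4062 ≤ 1, prefix-free code exists


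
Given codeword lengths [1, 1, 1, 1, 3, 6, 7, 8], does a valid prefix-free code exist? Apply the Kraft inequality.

Kraft inequality: Σ 2^(-l_i) ≤ 1 for prefix-free code
Calculating: 2^(-1) + 2^(-1) + 2^(-1) + 2^(-1) + 2^(-3) + 2^(-6) + 2^(-7) + 2^(-8)
= 0.5 + 0.5 + 0.5 + 0.5 + 0.125 + 0.015625 + 0.0078125 + 0.00390625
= 2.1523
Since 2.1523 > 1, prefix-free code does not exist


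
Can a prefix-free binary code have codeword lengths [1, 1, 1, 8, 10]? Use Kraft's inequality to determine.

Kraft inequality: Σ 2^(-l_i) ≤ 1 for prefix-free code
Calculating: 2^(-1) + 2^(-1) + 2^(-1) + 2^(-8) + 2^(-10)
= 0.5 + 0.5 + 0.5 + 0.00390625 + 0.0009765625
= 1.5049
Since 1.5049 > 1, prefix-free code does not exist


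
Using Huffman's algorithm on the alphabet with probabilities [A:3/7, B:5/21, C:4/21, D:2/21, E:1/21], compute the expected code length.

Huffman tree construction:
Combine smallest probabilities repeatedly
Resulting codes:
  A: 0 (length 1)
  B: 10 (length 2)
  C: 111 (length 3)
  D: 1101 (length 4)
  E: 1100 (length 4)
Average length = Σ p(s) × length(s) = 2.0476 bits


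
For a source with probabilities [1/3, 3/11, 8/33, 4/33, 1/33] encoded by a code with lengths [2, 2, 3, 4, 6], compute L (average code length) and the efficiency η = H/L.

Average length L = Σ p_i × l_i = 2.6061 bits
Entropy H = 2.0570 bits
Efficiency η = H/L × 100% = 78.93%


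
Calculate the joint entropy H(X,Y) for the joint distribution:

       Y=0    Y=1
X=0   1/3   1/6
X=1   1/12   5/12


H(X,Y) = -Σ p(x,y) log₂ p(x,y)
  p(0,0)=1/3: -0.3333 × log₂(0.3333) = 0.5283
  p(0,1)=1/6: -0.1667 × log₂(0.1667) = 0.4308
  p(1,0)=1/12: -0.0833 × log₂(0.0833) = 0.2987
  p(1,1)=5/12: -0.4167 × log₂(0.4167) = 0.5263
H(X,Y) = 1.7842 bits


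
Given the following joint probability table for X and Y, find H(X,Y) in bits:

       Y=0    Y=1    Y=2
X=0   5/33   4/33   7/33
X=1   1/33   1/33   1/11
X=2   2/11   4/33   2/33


H(X,Y) = -Σ p(x,y) log₂ p(x,y)
  p(0,0)=5/33: -0.1515 × log₂(0.1515) = 0.4125
  p(0,1)=4/33: -0.1212 × log₂(0.1212) = 0.3690
  p(0,2)=7/33: -0.2121 × log₂(0.2121) = 0.4745
  p(1,0)=1/33: -0.0303 × log₂(0.0303) = 0.1529
  p(1,1)=1/33: -0.0303 × log₂(0.0303) = 0.1529
  p(1,2)=1/11: -0.0909 × log₂(0.0909) = 0.3145
  p(2,0)=2/11: -0.1818 × log₂(0.1818) = 0.4472
  p(2,1)=4/33: -0.1212 × log₂(0.1212) = 0.3690
  p(2,2)=2/33: -0.0606 × log₂(0.0606) = 0.2451
H(X,Y) = 2.9376 bits
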